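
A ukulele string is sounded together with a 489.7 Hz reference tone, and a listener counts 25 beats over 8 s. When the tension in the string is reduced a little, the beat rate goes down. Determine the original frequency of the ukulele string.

Beat frequency = 25/8 = 3.125 Hz.
|f − 489.7| = 3.125, so the ukulele string was at either 486.575 Hz or 492.825 Hz.
Lower tension means lower frequency; the adjustment lowers the ukulele string's frequency.
The beat rate fell, so the adjustment moved the ukulele string toward 489.7 Hz — it must have started above the reference.

492.825 Hz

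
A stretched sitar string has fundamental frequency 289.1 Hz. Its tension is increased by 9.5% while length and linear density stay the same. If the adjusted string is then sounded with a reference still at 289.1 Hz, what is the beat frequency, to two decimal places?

For a string, f ∝ √T, so the new frequency is 289.1·√1.095 = 302.5207 Hz.
f_beat = |302.5207 − 289.1| = 13.42 Hz.

13.42 Hz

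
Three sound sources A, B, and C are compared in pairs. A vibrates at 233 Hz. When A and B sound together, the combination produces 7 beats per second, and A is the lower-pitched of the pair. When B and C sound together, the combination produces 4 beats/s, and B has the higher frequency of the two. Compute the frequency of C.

236 Hz

B is above A, so f_B = 233 + 7 = 240 Hz.
C is below B, so f_C = 240 − 4 = 236 Hz.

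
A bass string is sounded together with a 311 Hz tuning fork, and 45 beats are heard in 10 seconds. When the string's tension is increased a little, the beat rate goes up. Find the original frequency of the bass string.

315.5 Hz

Beat frequency = 45/10 = 4.5 Hz.
|f − 311| = 4.5, so the bass string was at either 306.5 Hz or 315.5 Hz.
Higher tension means higher frequency; the adjustment raises the bass string's frequency.
The beat rate rose, so the adjustment moved the bass string further from 311 Hz — it was already above the reference.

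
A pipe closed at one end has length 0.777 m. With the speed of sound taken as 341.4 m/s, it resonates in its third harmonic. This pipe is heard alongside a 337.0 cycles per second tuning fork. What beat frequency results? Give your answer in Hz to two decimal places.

7.46 Hz

Closed pipe (odd harmonics): f_n = n·v/(4L) = 3·341.4/(4·0.777) = 329.5367 Hz.
f_beat = |329.5367 − 337.0| = 7.46 Hz.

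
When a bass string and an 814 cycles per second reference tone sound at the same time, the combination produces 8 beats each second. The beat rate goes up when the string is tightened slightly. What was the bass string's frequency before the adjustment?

822 Hz

|f − 814| = 8, so the bass string was at either 806 Hz or 822 Hz.
Increasing tension raises a string's frequency; the adjustment raises the bass string's frequency.
The beat rate rose, so the adjustment moved the bass string further from 814 Hz — it was already above the reference.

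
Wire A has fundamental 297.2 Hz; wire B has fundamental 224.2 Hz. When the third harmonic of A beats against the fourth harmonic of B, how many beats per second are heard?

5.2 Hz

Third harmonic of the first: 3·297.2 = 891.6 Hz.
Fourth harmonic of the second: 4·224.2 = 896.8 Hz.
f_beat = |891.6 − 896.8| = 5.2 Hz.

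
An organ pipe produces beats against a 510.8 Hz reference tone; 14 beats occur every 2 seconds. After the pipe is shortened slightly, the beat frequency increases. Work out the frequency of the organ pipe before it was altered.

Beat frequency = 14/2 = 7 Hz.
|f − 510.8| = 7, so the organ pipe was at either 503.8 Hz or 517.8 Hz.
A shorter pipe has a higher fundamental; the adjustment raises the organ pipe's frequency.
The beat rate rose, so the adjustment moved the organ pipe further from 510.8 Hz — it was already above the reference.

517.8 Hz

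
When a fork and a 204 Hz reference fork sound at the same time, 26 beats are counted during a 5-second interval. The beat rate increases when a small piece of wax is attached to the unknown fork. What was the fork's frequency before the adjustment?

198.8 Hz

Beat frequency = 26/5 = 5.2 Hz.
|f − 204| = 5.2, so the fork was at either 198.8 Hz or 209.2 Hz.
Loading a fork with wax lowers its frequency; the adjustment lowers the fork's frequency.
The beat rate rose, so the adjustment moved the fork further from 204 Hz — it was already below the reference.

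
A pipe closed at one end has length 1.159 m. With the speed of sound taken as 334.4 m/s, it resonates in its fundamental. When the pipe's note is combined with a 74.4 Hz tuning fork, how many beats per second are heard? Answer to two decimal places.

2.27 Hz

Closed pipe (odd harmonics): f_n = n·v/(4L) = 1·334.4/(4·1.159) = 72.1311 Hz.
f_beat = |72.1311 − 74.4| = 2.27 Hz.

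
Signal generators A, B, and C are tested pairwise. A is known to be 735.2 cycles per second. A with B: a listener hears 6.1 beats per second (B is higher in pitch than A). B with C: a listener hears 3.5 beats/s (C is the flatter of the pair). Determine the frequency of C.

737.8 Hz

B is above A, so f_B = 735.2 + 6.1 = 741.3 Hz.
C is below B, so f_C = 741.3 − 3.5 = 737.8 Hz.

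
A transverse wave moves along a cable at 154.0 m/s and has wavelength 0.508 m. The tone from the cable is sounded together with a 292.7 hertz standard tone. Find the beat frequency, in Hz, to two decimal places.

Source frequency f = v/λ = 154.0/0.508 = 303.1496 Hz.
f_beat = |303.1496 − 292.7| = 10.45 Hz.

10.45 Hz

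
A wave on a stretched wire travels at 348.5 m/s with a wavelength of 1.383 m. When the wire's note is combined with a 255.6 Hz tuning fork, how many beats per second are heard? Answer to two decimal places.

Source frequency f = v/λ = 348.5/1.383 = 251.9884 Hz.
f_beat = |251.9884 − 255.6| = 3.61 Hz.

3.61 Hz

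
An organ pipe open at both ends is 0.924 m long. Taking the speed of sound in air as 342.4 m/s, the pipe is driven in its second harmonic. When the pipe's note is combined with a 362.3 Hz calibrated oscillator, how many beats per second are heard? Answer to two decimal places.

Open pipe: f_n = n·v/(2L) = 2·342.4/(2·0.924) = 370.5628 Hz.
f_beat = |370.5628 − 362.3| = 8.26 Hz.

8.26 Hz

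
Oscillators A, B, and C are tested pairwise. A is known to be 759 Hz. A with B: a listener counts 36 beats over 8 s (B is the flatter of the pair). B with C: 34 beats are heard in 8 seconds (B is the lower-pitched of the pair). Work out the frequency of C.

A–B: Beat frequency = 36/8 = 4.5 Hz.
B is below A, so f_B = 759 − 4.5 = 754.5 Hz.
B–C: Beat frequency = 34/8 = 4.25 Hz.
C is above B, so f_C = 754.5 + 4.25 = 758.75 Hz.

758.75 Hz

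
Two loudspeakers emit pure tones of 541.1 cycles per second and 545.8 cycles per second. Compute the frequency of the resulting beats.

Beats arise from superposition of two nearby frequencies; the beat rate is |f₁ − f₂|.
|541.1 − 545.8| = 4.7 Hz.

4.7 Hz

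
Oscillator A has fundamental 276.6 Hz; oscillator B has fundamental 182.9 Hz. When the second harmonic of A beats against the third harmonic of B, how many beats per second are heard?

Second harmonic of the first: 2·276.6 = 553.2 Hz.
Third harmonic of the second: 3·182.9 = 548.7 Hz.
f_beat = |553.2 − 548.7| = 4.5 Hz.

4.5 Hz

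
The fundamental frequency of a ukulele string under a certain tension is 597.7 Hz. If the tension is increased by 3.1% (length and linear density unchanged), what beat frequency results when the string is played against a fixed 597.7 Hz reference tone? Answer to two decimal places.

For a string, f ∝ √T, so the new frequency is 597.7·√1.031 = 606.8936 Hz.
f_beat = |606.8936 − 597.7| = 9.19 Hz.

9.19 Hz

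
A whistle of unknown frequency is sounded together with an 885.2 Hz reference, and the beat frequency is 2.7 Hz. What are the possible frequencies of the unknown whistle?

|f − 885.2| = 2.7, so f = 885.2 ± 2.7.

882.5 Hz or 887.9 Hz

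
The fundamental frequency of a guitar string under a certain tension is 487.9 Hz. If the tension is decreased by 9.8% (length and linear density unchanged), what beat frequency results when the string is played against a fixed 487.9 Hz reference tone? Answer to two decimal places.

For a string, f ∝ √T, so the new frequency is 487.9·√0.902 = 463.3766 Hz.
f_beat = |463.3766 − 487.9| = 24.52 Hz.

24.52 Hz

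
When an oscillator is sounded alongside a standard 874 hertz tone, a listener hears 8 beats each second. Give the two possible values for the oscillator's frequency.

866 Hz or 882 Hz

|f − 874| = 8, so f = 874 ± 8.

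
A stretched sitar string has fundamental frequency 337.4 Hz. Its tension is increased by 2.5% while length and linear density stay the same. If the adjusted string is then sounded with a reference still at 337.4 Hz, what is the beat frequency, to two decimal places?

4.19 Hz

For a string, f ∝ √T, so the new frequency is 337.4·√1.025 = 341.5915 Hz.
f_beat = |341.5915 − 337.4| = 4.19 Hz.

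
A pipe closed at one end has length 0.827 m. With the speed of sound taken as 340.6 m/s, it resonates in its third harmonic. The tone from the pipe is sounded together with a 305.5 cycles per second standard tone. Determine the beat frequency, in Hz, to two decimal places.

Closed pipe (odd harmonics): f_n = n·v/(4L) = 3·340.6/(4·0.827) = 308.8875 Hz.
f_beat = |308.8875 − 305.5| = 3.39 Hz.

3.39 Hz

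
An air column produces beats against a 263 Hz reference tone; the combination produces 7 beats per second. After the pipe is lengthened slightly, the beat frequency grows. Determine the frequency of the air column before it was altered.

|f − 263| = 7, so the air column was at either 256 Hz or 270 Hz.
A longer pipe has a lower fundamental; the adjustment lowers the air column's frequency.
The beat rate rose, so the adjustment moved the air column further from 263 Hz — it was already below the reference.

256 Hz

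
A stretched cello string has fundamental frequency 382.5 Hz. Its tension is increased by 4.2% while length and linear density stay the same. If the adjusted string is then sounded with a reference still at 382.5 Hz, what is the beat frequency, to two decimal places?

For a string, f ∝ √T, so the new frequency is 382.5·√1.042 = 390.4499 Hz.
f_beat = |390.4499 − 382.5| = 7.95 Hz.

7.95 Hz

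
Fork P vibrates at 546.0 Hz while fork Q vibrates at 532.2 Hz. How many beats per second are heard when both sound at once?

Beats arise from superposition of two nearby frequencies; the beat rate is |f₁ − f₂|.
|546.0 − 532.2| = 13.8 Hz.

13.8 Hz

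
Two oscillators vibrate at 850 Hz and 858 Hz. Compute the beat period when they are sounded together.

f_beat = |850 − 858| = 8 Hz.
Beat period T = 1 / f_beat = 1 / 8 s.

0.125 s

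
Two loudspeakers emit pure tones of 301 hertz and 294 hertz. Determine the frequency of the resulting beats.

7 Hz

f_beat = |f₁ − f₂|.
|301 − 294| = 7 Hz.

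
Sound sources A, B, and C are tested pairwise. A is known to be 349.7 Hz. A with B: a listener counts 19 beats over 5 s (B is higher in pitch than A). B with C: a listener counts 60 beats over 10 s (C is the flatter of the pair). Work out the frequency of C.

347.5 Hz

A–B: Beat frequency = 19/5 = 3.8 Hz.
B is above A, so f_B = 349.7 + 3.8 = 353.5 Hz.
B–C: Beat frequency = 60/10 = 6 Hz.
C is below B, so f_C = 353.5 − 6 = 347.5 Hz.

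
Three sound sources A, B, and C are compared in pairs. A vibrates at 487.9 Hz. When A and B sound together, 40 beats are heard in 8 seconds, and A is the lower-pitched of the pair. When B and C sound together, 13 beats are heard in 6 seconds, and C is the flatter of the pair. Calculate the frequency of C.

A–B: Beat frequency = 40/8 = 5 Hz.
B is above A, so f_B = 487.9 + 5 = 492.9 Hz.
B–C: Beat frequency = 13/6 = 2.1667 Hz.
C is below B, so f_C = 492.9 − 2.1667 = 490.7333 Hz.

490.7333 Hz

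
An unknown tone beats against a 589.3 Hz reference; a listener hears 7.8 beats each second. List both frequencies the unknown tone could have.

581.5 Hz or 597.1 Hz

|f − 589.3| = 7.8, so f = 589.3 ± 7.8.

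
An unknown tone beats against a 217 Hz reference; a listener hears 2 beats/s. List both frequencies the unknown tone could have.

215 Hz or 219 Hz

|f − 217| = 2, so f = 217 ± 2.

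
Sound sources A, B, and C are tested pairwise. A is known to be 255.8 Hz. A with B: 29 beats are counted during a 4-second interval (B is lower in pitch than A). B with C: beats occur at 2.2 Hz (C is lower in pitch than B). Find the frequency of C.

246.35 Hz

A–B: Beat frequency = 29/4 = 7.25 Hz.
B is below A, so f_B = 255.8 − 7.25 = 248.55 Hz.
C is below B, so f_C = 248.55 − 2.2 = 246.35 Hz.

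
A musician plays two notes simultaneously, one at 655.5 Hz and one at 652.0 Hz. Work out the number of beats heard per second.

3.5 Hz

The beat frequency equals the magnitude of the frequency difference.
|655.5 − 652.0| = 3.5 Hz.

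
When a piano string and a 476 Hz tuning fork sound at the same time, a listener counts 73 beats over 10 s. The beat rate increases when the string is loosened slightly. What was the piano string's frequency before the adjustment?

Beat frequency = 73/10 = 7.3 Hz.
|f − 476| = 7.3, so the piano string was at either 468.7 Hz or 483.3 Hz.
Reducing tension lowers a string's frequency; the adjustment lowers the piano string's frequency.
The beat rate rose, so the adjustment moved the piano string further from 476 Hz — it was already below the reference.

468.7 Hz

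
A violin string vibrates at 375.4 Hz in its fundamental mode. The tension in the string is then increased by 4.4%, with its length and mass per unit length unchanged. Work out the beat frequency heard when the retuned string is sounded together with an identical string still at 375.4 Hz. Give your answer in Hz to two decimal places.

8.17 Hz

For a string, f ∝ √T, so the new frequency is 375.4·√1.044 = 383.5699 Hz.
f_beat = |383.5699 − 375.4| = 8.17 Hz.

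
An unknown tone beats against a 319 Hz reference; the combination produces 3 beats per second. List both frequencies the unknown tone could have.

|f − 319| = 3, so f = 319 ± 3.

316 Hz or 322 Hz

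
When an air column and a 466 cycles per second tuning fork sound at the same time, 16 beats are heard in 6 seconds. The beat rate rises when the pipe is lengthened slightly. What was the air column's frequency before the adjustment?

463.3333 Hz

Beat frequency = 16/6 = 2.6667 Hz.
|f − 466| = 2.6667, so the air column was at either 463.3333 Hz or 468.6667 Hz.
A longer pipe has a lower fundamental; the adjustment lowers the air column's frequency.
The beat rate rose, so the adjustment moved the air column further from 466 Hz — it was already below the reference.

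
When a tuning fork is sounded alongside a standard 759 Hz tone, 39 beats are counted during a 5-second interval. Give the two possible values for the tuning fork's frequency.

Beat frequency = 39/5 = 7.8 Hz.
|f − 759| = 7.8, so f = 759 ± 7.8.

751.2 Hz or 766.8 Hz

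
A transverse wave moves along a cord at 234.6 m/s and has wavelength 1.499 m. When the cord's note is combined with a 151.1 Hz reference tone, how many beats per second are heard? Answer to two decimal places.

5.40 Hz

Source frequency f = v/λ = 234.6/1.499 = 156.5043 Hz.
f_beat = |156.5043 − 151.1| = 5.40 Hz.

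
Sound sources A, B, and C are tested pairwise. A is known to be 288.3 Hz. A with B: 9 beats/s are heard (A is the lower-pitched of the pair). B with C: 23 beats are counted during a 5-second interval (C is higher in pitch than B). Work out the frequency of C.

301.9 Hz

B is above A, so f_B = 288.3 + 9 = 297.3 Hz.
B–C: Beat frequency = 23/5 = 4.6 Hz.
C is above B, so f_C = 297.3 + 4.6 = 301.9 Hz.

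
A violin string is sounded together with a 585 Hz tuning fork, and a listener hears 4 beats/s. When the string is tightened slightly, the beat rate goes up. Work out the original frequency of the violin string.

589 Hz

|f − 585| = 4, so the violin string was at either 581 Hz or 589 Hz.
Increasing tension raises a string's frequency; the adjustment raises the violin string's frequency.
The beat rate rose, so the adjustment moved the violin string further from 585 Hz — it was already above the reference.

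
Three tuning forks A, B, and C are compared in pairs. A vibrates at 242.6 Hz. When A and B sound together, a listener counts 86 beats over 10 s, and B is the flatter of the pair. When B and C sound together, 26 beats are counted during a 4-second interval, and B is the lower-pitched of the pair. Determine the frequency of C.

240.5 Hz

A–B: Beat frequency = 86/10 = 8.6 Hz.
B is below A, so f_B = 242.6 − 8.6 = 234 Hz.
B–C: Beat frequency = 26/4 = 6.5 Hz.
C is above B, so f_C = 234 + 6.5 = 240.5 Hz.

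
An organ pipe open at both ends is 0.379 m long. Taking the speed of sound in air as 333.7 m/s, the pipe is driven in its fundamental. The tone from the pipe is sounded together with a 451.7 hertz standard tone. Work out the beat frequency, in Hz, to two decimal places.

Open pipe: f_n = n·v/(2L) = 1·333.7/(2·0.379) = 440.2375 Hz.
f_beat = |440.2375 − 451.7| = 11.46 Hz.

11.46 Hz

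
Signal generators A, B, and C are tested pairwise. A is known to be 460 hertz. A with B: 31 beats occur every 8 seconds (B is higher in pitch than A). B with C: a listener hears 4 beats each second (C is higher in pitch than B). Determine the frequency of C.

467.875 Hz

A–B: Beat frequency = 31/8 = 3.875 Hz.
B is above A, so f_B = 460 + 3.875 = 463.875 Hz.
C is above B, so f_C = 463.875 + 4 = 467.875 Hz.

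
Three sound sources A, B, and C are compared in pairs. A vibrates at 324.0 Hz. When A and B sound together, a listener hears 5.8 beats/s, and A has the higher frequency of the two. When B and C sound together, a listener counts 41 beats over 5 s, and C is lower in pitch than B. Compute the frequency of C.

B is below A, so f_B = 324.0 − 5.8 = 318.2 Hz.
B–C: Beat frequency = 41/5 = 8.2 Hz.
C is below B, so f_C = 318.2 − 8.2 = 310 Hz.

310 Hz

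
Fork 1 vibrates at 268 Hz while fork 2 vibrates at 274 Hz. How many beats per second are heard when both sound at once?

6 Hz

The beat frequency equals the magnitude of the frequency difference.
|268 − 274| = 6 Hz.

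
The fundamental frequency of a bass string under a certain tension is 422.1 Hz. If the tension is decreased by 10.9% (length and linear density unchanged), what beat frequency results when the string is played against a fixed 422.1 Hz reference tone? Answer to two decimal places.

For a string, f ∝ √T, so the new frequency is 422.1·√0.891 = 398.4320 Hz.
f_beat = |398.4320 − 422.1| = 23.67 Hz.

23.67 Hz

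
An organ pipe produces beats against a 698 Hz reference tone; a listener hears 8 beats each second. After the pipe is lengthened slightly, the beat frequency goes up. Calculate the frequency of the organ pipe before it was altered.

690 Hz

|f − 698| = 8, so the organ pipe was at either 690 Hz or 706 Hz.
A longer pipe has a lower fundamental; the adjustment lowers the organ pipe's frequency.
The beat rate rose, so the adjustment moved the organ pipe further from 698 Hz — it was already below the reference.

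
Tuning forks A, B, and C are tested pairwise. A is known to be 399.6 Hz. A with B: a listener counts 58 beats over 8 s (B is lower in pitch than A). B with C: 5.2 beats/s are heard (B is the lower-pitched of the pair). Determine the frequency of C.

A–B: Beat frequency = 58/8 = 7.25 Hz.
B is below A, so f_B = 399.6 − 7.25 = 392.35 Hz.
C is above B, so f_C = 392.35 + 5.2 = 397.55 Hz.

397.55 Hz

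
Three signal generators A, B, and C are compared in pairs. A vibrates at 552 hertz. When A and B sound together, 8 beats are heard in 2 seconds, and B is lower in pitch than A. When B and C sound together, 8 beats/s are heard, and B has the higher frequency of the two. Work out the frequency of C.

A–B: Beat frequency = 8/2 = 4 Hz.
B is below A, so f_B = 552 − 4 = 548 Hz.
C is below B, so f_C = 548 − 8 = 540 Hz.

540 Hz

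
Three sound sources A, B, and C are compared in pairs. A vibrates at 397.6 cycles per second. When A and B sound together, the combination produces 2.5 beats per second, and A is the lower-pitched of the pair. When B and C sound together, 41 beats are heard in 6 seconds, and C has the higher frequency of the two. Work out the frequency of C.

406.9333 Hz

B is above A, so f_B = 397.6 + 2.5 = 400.1 Hz.
B–C: Beat frequency = 41/6 = 6.8333 Hz.
C is above B, so f_C = 400.1 + 6.8333 = 406.9333 Hz.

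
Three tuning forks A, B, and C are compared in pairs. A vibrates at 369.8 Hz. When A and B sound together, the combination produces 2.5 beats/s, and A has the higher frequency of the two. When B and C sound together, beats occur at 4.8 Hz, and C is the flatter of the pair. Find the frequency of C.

B is below A, so f_B = 369.8 − 2.5 = 367.3 Hz.
C is below B, so f_C = 367.3 − 4.8 = 362.5 Hz.

362.5 Hz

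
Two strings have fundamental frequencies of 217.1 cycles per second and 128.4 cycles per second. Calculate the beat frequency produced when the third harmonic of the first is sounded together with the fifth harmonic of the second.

9.3 Hz

Third harmonic of the first: 3·217.1 = 651.3 Hz.
Fifth harmonic of the second: 5·128.4 = 642.0 Hz.
f_beat = |651.3 − 642.0| = 9.3 Hz.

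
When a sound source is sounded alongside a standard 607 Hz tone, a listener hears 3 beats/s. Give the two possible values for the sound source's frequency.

|f − 607| = 3, so f = 607 ± 3.

604 Hz or 610 Hz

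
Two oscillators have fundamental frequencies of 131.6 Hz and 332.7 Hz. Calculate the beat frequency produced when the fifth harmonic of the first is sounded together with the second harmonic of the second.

7.4 Hz

Fifth harmonic of the first: 5·131.6 = 658.0 Hz.
Second harmonic of the second: 2·332.7 = 665.4 Hz.
f_beat = |658.0 − 665.4| = 7.4 Hz.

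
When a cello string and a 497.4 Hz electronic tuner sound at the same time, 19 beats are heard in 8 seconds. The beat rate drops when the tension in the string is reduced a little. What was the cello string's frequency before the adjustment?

Beat frequency = 19/8 = 2.375 Hz.
|f − 497.4| = 2.375, so the cello string was at either 495.025 Hz or 499.775 Hz.
Lower tension means lower frequency; the adjustment lowers the cello string's frequency.
The beat rate fell, so the adjustment moved the cello string toward 497.4 Hz — it must have started above the reference.

499.775 Hz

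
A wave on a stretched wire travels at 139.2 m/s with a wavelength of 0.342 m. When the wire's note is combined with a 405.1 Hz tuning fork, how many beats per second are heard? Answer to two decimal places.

1.92 Hz

Source frequency f = v/λ = 139.2/0.342 = 407.0175 Hz.
f_beat = |407.0175 − 405.1| = 1.92 Hz.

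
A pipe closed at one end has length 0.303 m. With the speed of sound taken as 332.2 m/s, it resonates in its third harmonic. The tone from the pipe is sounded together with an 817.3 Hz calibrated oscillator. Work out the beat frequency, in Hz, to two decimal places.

4.98 Hz

Closed pipe (odd harmonics): f_n = n·v/(4L) = 3·332.2/(4·0.303) = 822.2772 Hz.
f_beat = |822.2772 − 817.3| = 4.98 Hz.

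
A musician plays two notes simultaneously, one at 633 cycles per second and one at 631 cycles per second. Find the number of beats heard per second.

2 Hz

Beats arise from superposition of two nearby frequencies; the beat rate is |f₁ − f₂|.
|633 − 631| = 2 Hz.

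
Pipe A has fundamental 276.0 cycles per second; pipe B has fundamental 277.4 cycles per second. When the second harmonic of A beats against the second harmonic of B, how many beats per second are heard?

2.8 Hz

Second harmonic of the first: 2·276.0 = 552.0 Hz.
Second harmonic of the second: 2·277.4 = 554.8 Hz.
f_beat = |552.0 − 554.8| = 2.8 Hz.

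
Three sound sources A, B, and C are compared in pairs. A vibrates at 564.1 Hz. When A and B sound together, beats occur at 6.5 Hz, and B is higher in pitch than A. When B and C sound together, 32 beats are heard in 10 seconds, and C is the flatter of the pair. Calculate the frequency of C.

567.4 Hz

B is above A, so f_B = 564.1 + 6.5 = 570.6 Hz.
B–C: Beat frequency = 32/10 = 3.2 Hz.
C is below B, so f_C = 570.6 − 3.2 = 567.4 Hz.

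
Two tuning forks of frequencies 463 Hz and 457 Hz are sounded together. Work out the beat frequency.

6 Hz

Beats arise from superposition of two nearby frequencies; the beat rate is |f₁ − f₂|.
|463 − 457| = 6 Hz.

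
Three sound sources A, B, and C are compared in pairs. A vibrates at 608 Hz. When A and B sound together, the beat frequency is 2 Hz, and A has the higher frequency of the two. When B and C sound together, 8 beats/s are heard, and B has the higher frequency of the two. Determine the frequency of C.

B is below A, so f_B = 608 − 2 = 606 Hz.
C is below B, so f_C = 606 − 8 = 598 Hz.

598 Hz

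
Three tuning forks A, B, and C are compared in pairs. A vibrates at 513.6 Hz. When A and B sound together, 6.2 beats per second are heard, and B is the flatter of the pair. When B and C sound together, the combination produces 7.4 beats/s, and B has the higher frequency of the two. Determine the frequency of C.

B is below A, so f_B = 513.6 − 6.2 = 507.4 Hz.
C is below B, so f_C = 507.4 − 7.4 = 500 Hz.

500 Hz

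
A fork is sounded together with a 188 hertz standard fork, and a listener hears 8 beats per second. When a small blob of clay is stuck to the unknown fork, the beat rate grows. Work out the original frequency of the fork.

180 Hz

|f − 188| = 8, so the fork was at either 180 Hz or 196 Hz.
Adding mass to a fork lowers its frequency; the adjustment lowers the fork's frequency.
The beat rate rose, so the adjustment moved the fork further from 188 Hz — it was already below the reference.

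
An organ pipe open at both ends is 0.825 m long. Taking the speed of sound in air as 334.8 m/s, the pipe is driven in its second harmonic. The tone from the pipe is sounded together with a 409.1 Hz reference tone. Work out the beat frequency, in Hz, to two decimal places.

Open pipe: f_n = n·v/(2L) = 2·334.8/(2·0.825) = 405.8182 Hz.
f_beat = |405.8182 − 409.1| = 3.28 Hz.

3.28 Hz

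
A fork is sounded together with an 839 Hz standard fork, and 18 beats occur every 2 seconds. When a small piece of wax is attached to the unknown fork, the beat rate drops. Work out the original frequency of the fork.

848 Hz

Beat frequency = 18/2 = 9 Hz.
|f − 839| = 9, so the fork was at either 830 Hz or 848 Hz.
Loading a fork with wax lowers its frequency; the adjustment lowers the fork's frequency.
The beat rate fell, so the adjustment moved the fork toward 839 Hz — it must have started above the reference.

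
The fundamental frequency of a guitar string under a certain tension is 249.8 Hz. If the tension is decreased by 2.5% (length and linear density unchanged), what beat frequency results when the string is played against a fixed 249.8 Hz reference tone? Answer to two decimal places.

For a string, f ∝ √T, so the new frequency is 249.8·√0.975 = 246.6577 Hz.
f_beat = |246.6577 − 249.8| = 3.14 Hz.

3.14 Hz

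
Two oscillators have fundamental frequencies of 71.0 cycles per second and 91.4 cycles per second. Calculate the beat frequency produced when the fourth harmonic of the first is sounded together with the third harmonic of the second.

9.8 Hz

Fourth harmonic of the first: 4·71.0 = 284.0 Hz.
Third harmonic of the second: 3·91.4 = 274.2 Hz.
f_beat = |284.0 − 274.2| = 9.8 Hz.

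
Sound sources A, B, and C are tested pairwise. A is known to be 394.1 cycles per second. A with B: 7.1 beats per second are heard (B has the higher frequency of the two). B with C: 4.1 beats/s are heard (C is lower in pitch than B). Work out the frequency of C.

B is above A, so f_B = 394.1 + 7.1 = 401.2 Hz.
C is below B, so f_C = 401.2 − 4.1 = 397.1 Hz.

397.1 Hz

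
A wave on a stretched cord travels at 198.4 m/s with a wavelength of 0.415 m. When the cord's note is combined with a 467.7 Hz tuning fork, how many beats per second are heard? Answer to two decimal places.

Source frequency f = v/λ = 198.4/0.415 = 478.0723 Hz.
f_beat = |478.0723 − 467.7| = 10.37 Hz.

10.37 Hz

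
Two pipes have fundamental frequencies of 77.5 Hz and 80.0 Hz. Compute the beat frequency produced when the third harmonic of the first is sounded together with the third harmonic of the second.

7.5 Hz

Third harmonic of the first: 3·77.5 = 232.5 Hz.
Third harmonic of the second: 3·80.0 = 240.0 Hz.
f_beat = |232.5 − 240.0| = 7.5 Hz.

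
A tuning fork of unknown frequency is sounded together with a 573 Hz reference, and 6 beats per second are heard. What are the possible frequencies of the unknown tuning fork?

|f − 573| = 6, so f = 573 ± 6.

567 Hz or 579 Hz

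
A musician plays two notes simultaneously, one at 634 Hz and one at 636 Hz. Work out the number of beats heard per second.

f_beat = |f₁ − f₂|.
|634 − 636| = 2 Hz.

2 Hz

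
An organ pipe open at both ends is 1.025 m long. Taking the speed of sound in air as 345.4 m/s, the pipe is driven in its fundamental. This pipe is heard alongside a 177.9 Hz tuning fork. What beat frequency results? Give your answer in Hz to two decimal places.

Open pipe: f_n = n·v/(2L) = 1·345.4/(2·1.025) = 168.4878 Hz.
f_beat = |168.4878 − 177.9| = 9.41 Hz.

9.41 Hz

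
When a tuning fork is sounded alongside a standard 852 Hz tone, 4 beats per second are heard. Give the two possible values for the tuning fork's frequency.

848 Hz or 856 Hz

|f − 852| = 4, so f = 852 ± 4.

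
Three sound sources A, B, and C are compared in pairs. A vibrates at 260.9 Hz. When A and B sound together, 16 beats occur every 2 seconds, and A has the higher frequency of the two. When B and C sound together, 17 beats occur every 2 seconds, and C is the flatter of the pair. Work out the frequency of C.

A–B: Beat frequency = 16/2 = 8 Hz.
B is below A, so f_B = 260.9 − 8 = 252.9 Hz.
B–C: Beat frequency = 17/2 = 8.5 Hz.
C is below B, so f_C = 252.9 − 8.5 = 244.4 Hz.

244.4 Hz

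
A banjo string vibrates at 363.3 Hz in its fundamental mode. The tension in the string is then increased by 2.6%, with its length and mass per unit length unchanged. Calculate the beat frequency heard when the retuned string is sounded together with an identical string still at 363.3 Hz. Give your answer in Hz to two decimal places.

4.69 Hz

For a string, f ∝ √T, so the new frequency is 363.3·√1.026 = 367.9926 Hz.
f_beat = |367.9926 − 363.3| = 4.69 Hz.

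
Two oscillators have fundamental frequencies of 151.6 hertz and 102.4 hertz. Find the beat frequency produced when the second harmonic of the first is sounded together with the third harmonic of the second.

4.0 Hz

Second harmonic of the first: 2·151.6 = 303.2 Hz.
Third harmonic of the second: 3·102.4 = 307.2 Hz.
f_beat = |303.2 − 307.2| = 4.0 Hz.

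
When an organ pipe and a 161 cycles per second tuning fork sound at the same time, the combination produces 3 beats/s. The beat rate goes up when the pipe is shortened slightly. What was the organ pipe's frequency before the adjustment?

|f − 161| = 3, so the organ pipe was at either 158 Hz or 164 Hz.
A shorter pipe has a higher fundamental; the adjustment raises the organ pipe's frequency.
The beat rate rose, so the adjustment moved the organ pipe further from 161 Hz — it was already above the reference.

164 Hz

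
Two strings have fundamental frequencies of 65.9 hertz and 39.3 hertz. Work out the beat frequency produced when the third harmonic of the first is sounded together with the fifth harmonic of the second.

Third harmonic of the first: 3·65.9 = 197.7 Hz.
Fifth harmonic of the second: 5·39.3 = 196.5 Hz.
f_beat = |197.7 − 196.5| = 1.2 Hz.

1.2 Hz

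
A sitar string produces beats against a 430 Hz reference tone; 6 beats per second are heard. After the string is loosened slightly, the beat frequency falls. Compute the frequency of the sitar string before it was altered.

|f − 430| = 6, so the sitar string was at either 424 Hz or 436 Hz.
Reducing tension lowers a string's frequency; the adjustment lowers the sitar string's frequency.
The beat rate fell, so the adjustment moved the sitar string toward 430 Hz — it must have started above the reference.

436 Hz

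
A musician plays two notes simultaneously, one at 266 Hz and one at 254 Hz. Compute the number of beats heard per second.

Beats arise from superposition of two nearby frequencies; the beat rate is |f₁ − f₂|.
|266 − 254| = 12 Hz.

12 Hz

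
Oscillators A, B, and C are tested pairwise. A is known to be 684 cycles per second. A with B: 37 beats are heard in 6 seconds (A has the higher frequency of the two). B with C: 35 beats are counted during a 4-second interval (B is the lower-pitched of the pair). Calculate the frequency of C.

A–B: Beat frequency = 37/6 = 6.1667 Hz.
B is below A, so f_B = 684 − 6.1667 = 677.8333 Hz.
B–C: Beat frequency = 35/4 = 8.75 Hz.
C is above B, so f_C = 677.8333 + 8.75 = 686.5833 Hz.

686.5833 Hz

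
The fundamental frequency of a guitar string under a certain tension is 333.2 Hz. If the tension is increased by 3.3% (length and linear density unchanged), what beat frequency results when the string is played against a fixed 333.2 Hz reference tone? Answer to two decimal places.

5.45 Hz

For a string, f ∝ √T, so the new frequency is 333.2·√1.033 = 338.6532 Hz.
f_beat = |338.6532 − 333.2| = 5.45 Hz.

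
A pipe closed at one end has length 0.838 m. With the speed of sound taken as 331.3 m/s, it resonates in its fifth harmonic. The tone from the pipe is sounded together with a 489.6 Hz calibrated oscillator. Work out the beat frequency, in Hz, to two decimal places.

Closed pipe (odd harmonics): f_n = n·v/(4L) = 5·331.3/(4·0.838) = 494.1826 Hz.
f_beat = |494.1826 − 489.6| = 4.58 Hz.

4.58 Hz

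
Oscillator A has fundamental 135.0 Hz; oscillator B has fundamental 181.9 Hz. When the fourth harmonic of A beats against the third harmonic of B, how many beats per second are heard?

5.7 Hz

Fourth harmonic of the first: 4·135.0 = 540.0 Hz.
Third harmonic of the second: 3·181.9 = 545.7 Hz.
f_beat = |540.0 − 545.7| = 5.7 Hz.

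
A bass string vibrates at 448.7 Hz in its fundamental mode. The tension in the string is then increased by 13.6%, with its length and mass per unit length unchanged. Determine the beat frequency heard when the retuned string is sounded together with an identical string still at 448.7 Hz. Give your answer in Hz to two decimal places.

For a string, f ∝ √T, so the new frequency is 448.7·√1.136 = 478.2393 Hz.
f_beat = |478.2393 − 448.7| = 29.54 Hz.

29.54 Hz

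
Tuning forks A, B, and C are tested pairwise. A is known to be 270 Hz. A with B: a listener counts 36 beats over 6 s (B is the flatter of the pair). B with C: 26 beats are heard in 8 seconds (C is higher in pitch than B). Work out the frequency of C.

A–B: Beat frequency = 36/6 = 6 Hz.
B is below A, so f_B = 270 − 6 = 264 Hz.
B–C: Beat frequency = 26/8 = 3.25 Hz.
C is above B, so f_C = 264 + 3.25 = 267.25 Hz.

267.25 Hz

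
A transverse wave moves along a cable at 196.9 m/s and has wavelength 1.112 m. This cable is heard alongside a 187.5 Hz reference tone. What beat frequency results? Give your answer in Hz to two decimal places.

Source frequency f = v/λ = 196.9/1.112 = 177.0683 Hz.
f_beat = |177.0683 − 187.5| = 10.43 Hz.

10.43 Hz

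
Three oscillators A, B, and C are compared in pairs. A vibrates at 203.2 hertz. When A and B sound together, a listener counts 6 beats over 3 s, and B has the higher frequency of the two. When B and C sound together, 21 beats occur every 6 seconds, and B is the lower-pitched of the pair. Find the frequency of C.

A–B: Beat frequency = 6/3 = 2 Hz.
B is above A, so f_B = 203.2 + 2 = 205.2 Hz.
B–C: Beat frequency = 21/6 = 3.5 Hz.
C is above B, so f_C = 205.2 + 3.5 = 208.7 Hz.

208.7 Hz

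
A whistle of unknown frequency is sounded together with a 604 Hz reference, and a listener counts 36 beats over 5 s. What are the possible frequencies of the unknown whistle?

Beat frequency = 36/5 = 7.2 Hz.
|f − 604| = 7.2, so f = 604 ± 7.2.

596.8 Hz or 611.2 Hz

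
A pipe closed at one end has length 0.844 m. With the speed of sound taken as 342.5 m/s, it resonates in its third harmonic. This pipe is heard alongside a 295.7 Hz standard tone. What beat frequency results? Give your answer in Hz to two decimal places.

8.65 Hz

Closed pipe (odd harmonics): f_n = n·v/(4L) = 3·342.5/(4·0.844) = 304.3543 Hz.
f_beat = |304.3543 − 295.7| = 8.65 Hz.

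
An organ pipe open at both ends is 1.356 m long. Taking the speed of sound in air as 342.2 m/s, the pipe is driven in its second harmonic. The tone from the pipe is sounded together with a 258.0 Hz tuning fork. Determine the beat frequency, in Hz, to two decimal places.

5.64 Hz

Open pipe: f_n = n·v/(2L) = 2·342.2/(2·1.356) = 252.3599 Hz.
f_beat = |252.3599 − 258.0| = 5.64 Hz.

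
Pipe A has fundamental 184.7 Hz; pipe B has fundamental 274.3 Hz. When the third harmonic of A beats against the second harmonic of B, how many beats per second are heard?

5.5 Hz

Third harmonic of the first: 3·184.7 = 554.1 Hz.
Second harmonic of the second: 2·274.3 = 548.6 Hz.
f_beat = |554.1 − 548.6| = 5.5 Hz.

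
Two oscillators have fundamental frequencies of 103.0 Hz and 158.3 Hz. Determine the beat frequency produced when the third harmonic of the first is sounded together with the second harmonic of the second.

Third harmonic of the first: 3·103.0 = 309.0 Hz.
Second harmonic of the second: 2·158.3 = 316.6 Hz.
f_beat = |309.0 − 316.6| = 7.6 Hz.

7.6 Hz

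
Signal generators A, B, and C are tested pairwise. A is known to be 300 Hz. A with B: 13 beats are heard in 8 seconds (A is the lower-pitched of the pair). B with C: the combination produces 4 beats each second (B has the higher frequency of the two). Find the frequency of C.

297.625 Hz

A–B: Beat frequency = 13/8 = 1.625 Hz.
B is above A, so f_B = 300 + 1.625 = 301.625 Hz.
C is below B, so f_C = 301.625 − 4 = 297.625 Hz.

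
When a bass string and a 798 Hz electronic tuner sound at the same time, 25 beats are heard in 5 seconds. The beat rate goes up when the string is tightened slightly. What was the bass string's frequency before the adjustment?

803 Hz

Beat frequency = 25/5 = 5 Hz.
|f − 798| = 5, so the bass string was at either 793 Hz or 803 Hz.
Increasing tension raises a string's frequency; the adjustment raises the bass string's frequency.
The beat rate rose, so the adjustment moved the bass string further from 798 Hz — it was already above the reference.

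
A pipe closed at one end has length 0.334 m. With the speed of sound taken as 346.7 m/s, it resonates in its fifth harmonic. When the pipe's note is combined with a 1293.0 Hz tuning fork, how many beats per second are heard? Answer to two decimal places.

4.53 Hz

Closed pipe (odd harmonics): f_n = n·v/(4L) = 5·346.7/(4·0.334) = 1297.5299 Hz.
f_beat = |1297.5299 − 1293.0| = 4.53 Hz.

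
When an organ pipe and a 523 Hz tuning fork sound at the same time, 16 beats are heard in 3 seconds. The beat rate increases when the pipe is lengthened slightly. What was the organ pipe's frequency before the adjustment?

517.6667 Hz

Beat frequency = 16/3 = 5.3333 Hz.
|f − 523| = 5.3333, so the organ pipe was at either 517.6667 Hz or 528.3333 Hz.
A longer pipe has a lower fundamental; the adjustment lowers the organ pipe's frequency.
The beat rate rose, so the adjustment moved the organ pipe further from 523 Hz — it was already below the reference.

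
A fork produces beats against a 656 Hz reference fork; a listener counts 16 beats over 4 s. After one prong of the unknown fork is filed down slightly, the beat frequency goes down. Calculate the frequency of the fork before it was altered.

Beat frequency = 16/4 = 4 Hz.
|f − 656| = 4, so the fork was at either 652 Hz or 660 Hz.
Filing a prong removes mass and raises the fork's frequency; the adjustment raises the fork's frequency.
The beat rate fell, so the adjustment moved the fork toward 656 Hz — it must have started below the reference.

652 Hz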